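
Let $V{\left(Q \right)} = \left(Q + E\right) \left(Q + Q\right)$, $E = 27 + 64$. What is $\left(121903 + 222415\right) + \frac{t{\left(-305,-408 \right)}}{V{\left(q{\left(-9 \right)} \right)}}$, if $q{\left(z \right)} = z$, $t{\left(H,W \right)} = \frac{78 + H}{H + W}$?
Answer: $\frac{362356131157}{1052388} \approx 3.4432 \cdot 10^{5}$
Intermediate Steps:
$E = 91$
$t{\left(H,W \right)} = \frac{78 + H}{H + W}$
$V{\left(Q \right)} = 2 Q \left(91 + Q\right)$ ($V{\left(Q \right)} = \left(Q + 91\right) \left(Q + Q\right) = \left(91 + Q\right) 2 Q = 2 Q \left(91 + Q\right)$)
$\left(121903 + 222415\right) + \frac{t{\left(-305,-408 \right)}}{V{\left(q{\left(-9 \right)} \right)}} = \left(121903 + 222415\right) + \frac{\frac{1}{-305 - 408} \left(78 - 305\right)}{2 \left(-9\right) \left(91 - 9\right)} = 344318 + \frac{\frac{1}{-713} \left(-227\right)}{2 \left(-9\right) 82} = 344318 + \frac{\left(- \frac{1}{713}\right) \left(-227\right)}{-1476} = 344318 + \frac{227}{713} \left(- \frac{1}{1476}\right) = 344318 - \frac{227}{1052388} = \frac{362356131157}{1052388}$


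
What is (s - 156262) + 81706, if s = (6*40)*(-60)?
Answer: -88956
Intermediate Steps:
s = -14400 (s = 240*(-60) = -14400)
(s - 156262) + 81706 = (-14400 - 156262) + 81706 = -170662 + 81706 = -88956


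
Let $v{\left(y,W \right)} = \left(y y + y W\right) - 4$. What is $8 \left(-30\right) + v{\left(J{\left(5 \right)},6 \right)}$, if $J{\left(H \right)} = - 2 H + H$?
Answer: $-249$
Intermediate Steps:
$J{\left(H \right)} = - H$
$v{\left(y,W \right)} = -4 + y^{2} + W y$ ($v{\left(y,W \right)} = \left(y^{2} + W y\right) - 4 = -4 + y^{2} + W y$)
$8 \left(-30\right) + v{\left(J{\left(5 \right)},6 \right)} = 8 \left(-30\right) + \left(-4 + \left(\left(-1\right) 5\right)^{2} + 6 \left(\left(-1\right) 5\right)\right) = -240 + \left(-4 + \left(-5\right)^{2} + 6 \left(-5\right)\right) = -240 - 9 = -249$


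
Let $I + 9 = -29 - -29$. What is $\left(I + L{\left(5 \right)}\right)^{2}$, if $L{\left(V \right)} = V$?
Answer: $16$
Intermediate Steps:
$I = -9$ ($I = -9 - 0 = -9 + \left(-29 + 29\right) = -9 + 0 = -9$)
$\left(I + L{\left(5 \right)}\right)^{2} = \left(-9 + 5\right)^{2} = \left(-4\right)^{2} = 16$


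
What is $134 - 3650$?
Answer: $-3516$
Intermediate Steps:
$134 - 3650 = -3516$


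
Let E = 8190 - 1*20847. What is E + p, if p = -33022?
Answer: -45679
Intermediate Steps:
E = -12657 (E = 8190 - 20847 = -12657)
E + p = -12657 - 33022 = -45679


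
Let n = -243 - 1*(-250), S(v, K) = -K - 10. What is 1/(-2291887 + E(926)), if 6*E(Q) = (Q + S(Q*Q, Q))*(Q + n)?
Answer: -1/2293442 ≈ -4.3603e-7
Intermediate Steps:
S(v, K) = -10 - K
n = 7 (n = -243 + 250 = 7)
E(Q) = -35/3 - 5*Q/3 (E(Q) = ((Q + (-10 - Q))*(Q + 7))/6 = (-10*(7 + Q))/6 = (-70 - 10*Q)/6 = -35/3 - 5*Q/3)
1/(-2291887 + E(926)) = 1/(-2291887 + (-35/3 - 5/3*926)) = 1/(-2291887 + (-35/3 - 4630/3)) = 1/(-2291887 - 1555) = 1/(-2293442) = -1/2293442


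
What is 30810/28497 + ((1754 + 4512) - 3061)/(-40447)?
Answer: 384946395/384206053 ≈ 1.0019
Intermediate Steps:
30810/28497 + ((1754 + 4512) - 3061)/(-40447) = 30810*(1/28497) + (6266 - 3061)*(-1/40447) = 10270/9499 + 3205*(-1/40447) = 10270/9499 - 3205/40447 = 384946395/384206053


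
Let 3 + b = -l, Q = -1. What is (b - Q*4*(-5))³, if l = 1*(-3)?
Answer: -8000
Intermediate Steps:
l = -3
b = 0 (b = -3 - 1*(-3) = -3 + 3 = 0)
(b - Q*4*(-5))³ = (0 - (-1*4)*(-5))³ = (0 - (-4)*(-5))³ = (0 - 1*20)³ = (0 - 20)³ = (-20)³ = -8000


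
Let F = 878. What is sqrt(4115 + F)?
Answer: sqrt(4993) ≈ 70.661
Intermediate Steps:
sqrt(4115 + F) = sqrt(4115 + 878) = sqrt(4993)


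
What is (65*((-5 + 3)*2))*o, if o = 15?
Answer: -3900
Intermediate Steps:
(65*((-5 + 3)*2))*o = (65*((-5 + 3)*2))*15 = (65*(-2*2))*15 = (65*(-4))*15 = -260*15 = -3900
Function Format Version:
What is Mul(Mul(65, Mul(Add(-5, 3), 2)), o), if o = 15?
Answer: -3900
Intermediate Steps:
Mul(Mul(65, Mul(Add(-5, 3), 2)), o) = Mul(Mul(65, Mul(Add(-5, 3), 2)), 15) = Mul(Mul(65, Mul(-2, 2)), 15) = Mul(Mul(65, -4), 15) = Mul(-260, 15) = -3900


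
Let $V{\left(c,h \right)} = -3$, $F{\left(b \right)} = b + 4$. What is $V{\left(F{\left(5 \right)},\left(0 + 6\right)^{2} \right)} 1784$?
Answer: $-5352$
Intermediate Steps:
$F{\left(b \right)} = 4 + b$
$V{\left(F{\left(5 \right)},\left(0 + 6\right)^{2} \right)} 1784 = \left(-3\right) 1784 = -5352$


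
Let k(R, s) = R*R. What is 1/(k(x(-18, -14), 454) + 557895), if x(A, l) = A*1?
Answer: 1/558219 ≈ 1.7914e-6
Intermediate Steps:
x(A, l) = A
k(R, s) = R²
1/(k(x(-18, -14), 454) + 557895) = 1/((-18)² + 557895) = 1/(324 + 557895) = 1/558219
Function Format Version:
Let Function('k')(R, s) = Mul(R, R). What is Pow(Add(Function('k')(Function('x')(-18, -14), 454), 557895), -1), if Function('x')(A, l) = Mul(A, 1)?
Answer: Rational(1, 558219) ≈ 1.7914e-6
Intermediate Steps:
Function('x')(A, l) = A
Function('k')(R, s) = Pow(R, 2)
Pow(Add(Function('k')(Function('x')(-18, -14), 454), 557895), -1) = Pow(Add(Pow(-18, 2), 557895), -1) = Pow(Add(324, 557895), -1) = Pow(558219, -1) = Rational(1, 558219)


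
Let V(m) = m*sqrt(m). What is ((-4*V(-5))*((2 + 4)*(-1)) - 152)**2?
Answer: -48896 + 36480*I*sqrt(5) ≈ -48896.0 + 81572.0*I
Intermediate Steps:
V(m) = m**(3/2)
((-4*V(-5))*((2 + 4)*(-1)) - 152)**2 = ((-(-20)*I*sqrt(5))*((2 + 4)*(-1)) - 152)**2 = ((-(-20)*I*sqrt(5))*(6*(-1)) - 152)**2 = ((20*I*sqrt(5))*(-6) - 152)**2 = (-120*I*sqrt(5) - 152)**2 = (-152 - 120*I*sqrt(5))**2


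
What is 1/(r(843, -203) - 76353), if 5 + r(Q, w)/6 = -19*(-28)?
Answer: -1/73191 ≈ -1.3663e-5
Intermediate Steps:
r(Q, w) = 3162 (r(Q, w) = -30 + 6*(-19*(-28)) = -30 + 6*532 = -30 + 3192 = 3162)
1/(r(843, -203) - 76353) = 1/(3162 - 76353) = 1/(-73191) = -1/73191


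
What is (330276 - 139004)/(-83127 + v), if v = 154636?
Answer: 191272/71509 ≈ 2.6748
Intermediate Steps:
(330276 - 139004)/(-83127 + v) = (330276 - 139004)/(-83127 + 154636) = 191272/71509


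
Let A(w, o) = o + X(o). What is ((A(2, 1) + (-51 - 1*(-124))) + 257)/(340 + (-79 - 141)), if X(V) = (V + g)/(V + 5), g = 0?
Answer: 1987/720 ≈ 2.7597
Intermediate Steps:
X(V) = V/(5 + V) (X(V) = (V + 0)/(V + 5) = V/(5 + V))
A(w, o) = o + o/(5 + o)
((A(2, 1) + (-51 - 1*(-124))) + 257)/(340 + (-79 - 141)) = ((1*(6 + 1)/(5 + 1) + (-51 - 1*(-124))) + 257)/(340 + (-79 - 141)) = ((1*7/6 + (-51 + 124)) + 257)/(340 - 220) = ((1*(⅙)*7 + 73) + 257)/120 = ((7/6 + 73) + 257)*(1/120) = (445/6 + 257)*(1/120) = (1987/6)*(1/120) = 1987/720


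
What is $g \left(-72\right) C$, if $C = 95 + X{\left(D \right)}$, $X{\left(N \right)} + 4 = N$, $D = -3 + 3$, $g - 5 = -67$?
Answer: $406224$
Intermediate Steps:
$g = -62$ ($g = 5 - 67 = -62$)
$D = 0$
$X{\left(N \right)} = -4 + N$
$C = 91$ ($C = 95 + \left(-4 + 0\right) = 95 - 4 = 91$)
$g \left(-72\right) C = \left(-62\right) \left(-72\right) 91 = 4464 \cdot 91 = 406224$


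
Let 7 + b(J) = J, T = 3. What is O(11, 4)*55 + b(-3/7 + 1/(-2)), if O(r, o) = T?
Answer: 2199/14 ≈ 157.07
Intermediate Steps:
b(J) = -7 + J
O(r, o) = 3
O(11, 4)*55 + b(-3/7 + 1/(-2)) = 3*55 + (-7 + (-3/7 + 1/(-2))) = 165 + (-7 + (-3*⅐ + 1*(-½))) = 165 + (-7 + (-3/7 - ½)) = 165 + (-7 - 13/14) = 165 - 111/14 = 2199/14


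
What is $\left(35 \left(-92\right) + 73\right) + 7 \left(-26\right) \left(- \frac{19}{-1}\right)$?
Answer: $-6605$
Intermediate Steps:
$\left(35 \left(-92\right) + 73\right) + 7 \left(-26\right) \left(- \frac{19}{-1}\right) = \left(-3220 + 73\right) - 182 \left(\left(-19\right) \left(-1\right)\right) = -3147 - 3458 = -6605$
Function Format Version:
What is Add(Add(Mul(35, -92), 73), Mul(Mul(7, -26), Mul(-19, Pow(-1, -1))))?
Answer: -6605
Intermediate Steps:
Add(Add(Mul(35, -92), 73), Mul(Mul(7, -26), Mul(-19, Pow(-1, -1)))) = Add(Add(-3220, 73), Mul(-182, Mul(-19, -1))) = Add(-3147, Mul(-182, 19)) = Add(-3147, -3458) = -6605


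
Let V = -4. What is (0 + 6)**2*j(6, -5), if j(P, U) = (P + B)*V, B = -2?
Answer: -576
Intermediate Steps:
j(P, U) = 8 - 4*P (j(P, U) = (P - 2)*(-4) = (-2 + P)*(-4) = 8 - 4*P)
(0 + 6)**2*j(6, -5) = (0 + 6)**2*(8 - 4*6) = 6**2*(8 - 24) = 36*(-16) = -576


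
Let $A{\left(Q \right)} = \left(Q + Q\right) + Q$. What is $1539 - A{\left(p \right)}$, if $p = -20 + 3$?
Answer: $1590$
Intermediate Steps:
$p = -17$
$A{\left(Q \right)} = 3 Q$ ($A{\left(Q \right)} = 2 Q + Q = 3 Q$)
$1539 - A{\left(p \right)} = 1539 - 3 \left(-17\right) = 1539 - -51 = 1539 + 51 = 1590$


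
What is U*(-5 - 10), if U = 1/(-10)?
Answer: 3/2 ≈ 1.5000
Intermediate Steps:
U = -⅒ ≈ -0.10000
U*(-5 - 10) = -(-5 - 10)/10 = -⅒*(-15) = 3/2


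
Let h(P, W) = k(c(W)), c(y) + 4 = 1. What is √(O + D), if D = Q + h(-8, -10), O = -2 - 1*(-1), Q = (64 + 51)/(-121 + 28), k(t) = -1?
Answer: I*√27993/93 ≈ 1.799*I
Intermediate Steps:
c(y) = -3 (c(y) = -4 + 1 = -3)
Q = -115/93 (Q = 115/(-93) = 115*(-1/93) = -115/93 ≈ -1.2366)
O = -1 (O = -2 + 1 = -1)
h(P, W) = -1
D = -208/93 (D = -115/93 - 1 = -208/93 ≈ -2.2366)
√(O + D) = √(-1 - 208/93) = √(-301/93) = I*√27993/93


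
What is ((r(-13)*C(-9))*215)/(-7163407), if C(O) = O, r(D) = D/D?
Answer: 1935/7163407 ≈ 0.00027012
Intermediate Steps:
r(D) = 1
((r(-13)*C(-9))*215)/(-7163407) = ((1*(-9))*215)/(-7163407) = -9*215*(-1/7163407) = -1935*(-1/7163407) = 1935/7163407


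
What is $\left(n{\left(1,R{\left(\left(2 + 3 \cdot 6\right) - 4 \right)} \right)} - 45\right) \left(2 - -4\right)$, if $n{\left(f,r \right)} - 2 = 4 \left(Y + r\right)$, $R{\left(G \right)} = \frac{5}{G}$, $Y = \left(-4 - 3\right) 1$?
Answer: $- \frac{837}{2} \approx -418.5$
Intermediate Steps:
$Y = -7$ ($Y = \left(-7\right) 1 = -7$)
$n{\left(f,r \right)} = -26 + 4 r$ ($n{\left(f,r \right)} = 2 + 4 \left(-7 + r\right) = 2 + \left(-28 + 4 r\right) = -26 + 4 r$)
$\left(n{\left(1,R{\left(\left(2 + 3 \cdot 6\right) - 4 \right)} \right)} - 45\right) \left(2 - -4\right) = \left(\left(-26 + 4 \frac{5}{\left(2 + 3 \cdot 6\right) - 4}\right) - 45\right) \left(2 - -4\right) = \left(\left(-26 + 4 \frac{5}{\left(2 + 18\right) - 4}\right) - 45\right) \left(2 + 4\right) = \left(\left(-26 + 4 \frac{5}{20 - 4}\right) - 45\right) 6 = \left(\left(-26 + 4 \cdot \frac{5}{16}\right) - 45\right) 6 = \left(\left(-26 + \frac{5}{4}\right) - 45\right) 6 = \left(- \frac{99}{4} - 45\right) 6 = \left(- \frac{279}{4}\right) 6 = - \frac{837}{2}$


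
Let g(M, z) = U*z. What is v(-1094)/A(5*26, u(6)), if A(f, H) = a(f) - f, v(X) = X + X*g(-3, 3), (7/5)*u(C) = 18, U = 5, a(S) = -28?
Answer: 8752/79 ≈ 110.78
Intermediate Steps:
u(C) = 90/7 (u(C) = (5/7)*18 = 90/7)
g(M, z) = 5*z
v(X) = 16*X (v(X) = X + X*(5*3) = X + X*15 = X + 15*X = 16*X)
A(f, H) = -28 - f
v(-1094)/A(5*26, u(6)) = (16*(-1094))/(-28 - 5*26) = -17504/(-28 - 1*130) = -17504/(-28 - 130) = -17504/(-158) = -17504*(-1/158) = 8752/79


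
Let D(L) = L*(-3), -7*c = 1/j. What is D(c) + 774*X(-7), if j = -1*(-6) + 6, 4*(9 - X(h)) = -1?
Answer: 200467/28 ≈ 7159.5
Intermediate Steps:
X(h) = 37/4 (X(h) = 9 - ¼*(-1) = 9 + ¼ = 37/4)
j = 12 (j = 6 + 6 = 12)
c = -1/84 (c = -⅐/12 = -⅐*1/12 = -1/84 ≈ -0.011905)
D(L) = -3*L
D(c) + 774*X(-7) = -3*(-1/84) + 774*(37/4) = 1/28 + 14319/2 = 200467/28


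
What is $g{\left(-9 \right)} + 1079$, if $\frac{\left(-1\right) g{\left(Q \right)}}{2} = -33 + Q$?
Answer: $1163$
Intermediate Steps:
$g{\left(Q \right)} = 66 - 2 Q$ ($g{\left(Q \right)} = - 2 \left(-33 + Q\right) = 66 - 2 Q$)
$g{\left(-9 \right)} + 1079 = \left(66 - -18\right) + 1079 = \left(66 + 18\right) + 1079 = 84 + 1079 = 1163$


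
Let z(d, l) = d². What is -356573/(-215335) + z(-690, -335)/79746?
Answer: 21826043993/2862017485 ≈ 7.6261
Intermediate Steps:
-356573/(-215335) + z(-690, -335)/79746 = -356573/(-215335) + (-690)²/79746 = -356573*(-1/215335) + 476100*(1/79746) = 356573/215335 + 79350/13291 = 21826043993/2862017485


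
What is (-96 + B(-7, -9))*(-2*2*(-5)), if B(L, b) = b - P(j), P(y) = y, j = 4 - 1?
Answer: -2160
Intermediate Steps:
j = 3
B(L, b) = -3 + b (B(L, b) = b - 1*3 = b - 3 = -3 + b)
(-96 + B(-7, -9))*(-2*2*(-5)) = (-96 + (-3 - 9))*(-2*2*(-5)) = (-96 - 12)*(-4*(-5)) = -108*20 = -2160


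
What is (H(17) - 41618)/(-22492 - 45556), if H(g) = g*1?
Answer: 41601/68048 ≈ 0.61135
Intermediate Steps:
H(g) = g
(H(17) - 41618)/(-22492 - 45556) = (17 - 41618)/(-22492 - 45556) = -41601/(-68048) = -41601*(-1/68048) = 41601/68048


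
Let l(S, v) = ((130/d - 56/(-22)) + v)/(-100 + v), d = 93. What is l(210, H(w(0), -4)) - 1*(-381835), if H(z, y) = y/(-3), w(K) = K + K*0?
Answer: 19270446081/50468 ≈ 3.8184e+5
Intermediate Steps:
w(K) = K (w(K) = K + 0 = K)
H(z, y) = -y/3 (H(z, y) = y*(-⅓) = -y/3)
l(S, v) = (4034/1023 + v)/(-100 + v) (l(S, v) = ((130/93 - 56/(-22)) + v)/(-100 + v) = ((130*(1/93) - 56*(-1/22)) + v)/(-100 + v) = ((130/93 + 28/11) + v)/(-100 + v) = (4034/1023 + v)/(-100 + v))
l(210, H(w(0), -4)) - 1*(-381835) = (4034/1023 - ⅓*(-4))/(-100 - ⅓*(-4)) - 1*(-381835) = (4034/1023 + 4/3)/(-100 + 4/3) + 381835 = (5398/1023)/(-296/3) + 381835 = -3/296*5398/1023 + 381835 = -2699/50468 + 381835 = 19270446081/50468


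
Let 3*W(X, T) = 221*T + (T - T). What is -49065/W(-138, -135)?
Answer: 3271/663 ≈ 4.9336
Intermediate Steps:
W(X, T) = 221*T/3 (W(X, T) = (221*T + (T - T))/3 = (221*T + 0)/3 = (221*T)/3 = 221*T/3)
-49065/W(-138, -135) = -49065/((221/3)*(-135)) = -49065/(-9945) = -49065*(-1/9945) = 3271/663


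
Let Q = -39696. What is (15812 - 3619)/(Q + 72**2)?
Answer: -12193/34512 ≈ -0.35330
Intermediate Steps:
(15812 - 3619)/(Q + 72**2) = (15812 - 3619)/(-39696 + 72**2) = 12193/(-39696 + 5184) = 12193/(-34512) = 12193*(-1/34512) = -12193/34512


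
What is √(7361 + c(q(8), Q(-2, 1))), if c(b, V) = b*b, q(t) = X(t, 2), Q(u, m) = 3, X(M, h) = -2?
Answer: √7365 ≈ 85.820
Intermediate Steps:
q(t) = -2
c(b, V) = b²
√(7361 + c(q(8), Q(-2, 1))) = √(7361 + (-2)²) = √(7361 + 4) = √7365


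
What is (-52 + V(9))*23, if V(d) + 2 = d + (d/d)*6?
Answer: -897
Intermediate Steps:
V(d) = 4 + d (V(d) = -2 + (d + (d/d)*6) = -2 + (d + 1*6) = -2 + (d + 6) = -2 + (6 + d) = 4 + d)
(-52 + V(9))*23 = (-52 + (4 + 9))*23 = (-52 + 13)*23 = -39*23 = -897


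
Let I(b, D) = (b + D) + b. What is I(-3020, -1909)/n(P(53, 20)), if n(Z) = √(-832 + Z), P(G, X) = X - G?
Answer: 7949*I*√865/865 ≈ 270.27*I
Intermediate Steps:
I(b, D) = D + 2*b (I(b, D) = (D + b) + b = D + 2*b)
I(-3020, -1909)/n(P(53, 20)) = (-1909 + 2*(-3020))/(√(-832 + (20 - 1*53))) = (-1909 - 6040)/(√(-832 + (20 - 53))) = -7949/√(-832 - 33) = -7949*(-I*√865/865) = -(-7949)*I*√865/865 = 7949*I*√865/865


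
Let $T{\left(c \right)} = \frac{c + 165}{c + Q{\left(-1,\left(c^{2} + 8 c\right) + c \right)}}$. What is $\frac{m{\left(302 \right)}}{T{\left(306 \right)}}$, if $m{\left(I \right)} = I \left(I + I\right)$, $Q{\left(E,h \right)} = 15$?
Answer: $\frac{19517656}{157} \approx 1.2432 \cdot 10^{5}$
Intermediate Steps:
$m{\left(I \right)} = 2 I^{2}$ ($m{\left(I \right)} = I 2 I = 2 I^{2}$)
$T{\left(c \right)} = \frac{165 + c}{15 + c}$ ($T{\left(c \right)} = \frac{c + 165}{c + 15} = \frac{165 + c}{15 + c}$)
$\frac{m{\left(302 \right)}}{T{\left(306 \right)}} = \frac{2 \cdot 302^{2}}{\frac{1}{15 + 306} \left(165 + 306\right)} = \frac{2 \cdot 91204}{\frac{1}{321} \cdot 471} = \frac{182408}{\frac{1}{321} \cdot 471} = \frac{182408}{\frac{157}{107}} = 182408 \cdot \frac{107}{157} = \frac{19517656}{157}$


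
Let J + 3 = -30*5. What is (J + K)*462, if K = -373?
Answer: -243012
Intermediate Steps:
J = -153 (J = -3 - 30*5 = -3 - 150 = -153)
(J + K)*462 = (-153 - 373)*462 = -526*462 = -243012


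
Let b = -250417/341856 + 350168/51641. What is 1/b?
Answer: 17653785696/106775247511 ≈ 0.16534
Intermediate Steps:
b = 106775247511/17653785696 (b = -250417*1/341856 + 350168*(1/51641) = -250417/341856 + 350168/51641 = 106775247511/17653785696 ≈ 6.0483)
1/b = 1/(106775247511/17653785696) = 17653785696/106775247511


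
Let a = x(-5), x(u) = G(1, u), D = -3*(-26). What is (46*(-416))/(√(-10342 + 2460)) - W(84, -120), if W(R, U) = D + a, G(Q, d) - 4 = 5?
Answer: -87 + 9568*I*√7882/3941 ≈ -87.0 + 215.54*I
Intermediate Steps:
D = 78
G(Q, d) = 9 (G(Q, d) = 4 + 5 = 9)
x(u) = 9
a = 9
W(R, U) = 87 (W(R, U) = 78 + 9 = 87)
(46*(-416))/(√(-10342 + 2460)) - W(84, -120) = (46*(-416))/(√(-10342 + 2460)) - 1*87 = -19136*(-I*√7882/7882) - 87 = -(-9568)*I*√7882/3941 - 87 = 9568*I*√7882/3941 - 87 = -87 + 9568*I*√7882/3941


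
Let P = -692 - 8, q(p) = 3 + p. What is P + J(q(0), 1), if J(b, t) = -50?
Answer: -750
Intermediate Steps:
P = -700
P + J(q(0), 1) = -700 - 50 = -750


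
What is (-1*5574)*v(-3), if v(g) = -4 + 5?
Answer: -5574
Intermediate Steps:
v(g) = 1
(-1*5574)*v(-3) = -1*5574*1 = -5574*1 = -5574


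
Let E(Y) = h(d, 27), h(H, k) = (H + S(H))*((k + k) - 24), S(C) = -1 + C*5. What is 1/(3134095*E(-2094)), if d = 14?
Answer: 1/7803896550 ≈ 1.2814e-10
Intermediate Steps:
S(C) = -1 + 5*C
h(H, k) = (-1 + 6*H)*(-24 + 2*k) (h(H, k) = (H + (-1 + 5*H))*((k + k) - 24) = (-1 + 6*H)*(2*k - 24) = (-1 + 6*H)*(-24 + 2*k))
E(Y) = 2490 (E(Y) = 24 - 144*14 - 2*27 + 12*14*27 = 24 - 2016 - 54 + 4536 = 2490)
1/(3134095*E(-2094)) = 1/(3134095*2490) = (1/3134095)*(1/2490) = 1/7803896550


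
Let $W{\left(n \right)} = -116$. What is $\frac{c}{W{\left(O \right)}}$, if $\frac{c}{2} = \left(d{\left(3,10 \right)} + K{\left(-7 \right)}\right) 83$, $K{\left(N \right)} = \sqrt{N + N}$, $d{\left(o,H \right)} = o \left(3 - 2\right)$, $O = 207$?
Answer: $- \frac{249}{58} - \frac{83 i \sqrt{14}}{58} \approx -4.2931 - 5.3544 i$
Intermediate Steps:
$d{\left(o,H \right)} = o$ ($d{\left(o,H \right)} = o 1 = o$)
$K{\left(N \right)} = \sqrt{2} \sqrt{N}$ ($K{\left(N \right)} = \sqrt{2 N} = \sqrt{2} \sqrt{N}$)
$c = 498 + 166 i \sqrt{14}$ ($c = 2 \left(3 + \sqrt{2} \sqrt{-7}\right) 83 = 2 \left(3 + \sqrt{2} i \sqrt{7}\right) 83 = 2 \left(3 + i \sqrt{14}\right) 83 = 2 \left(249 + 83 i \sqrt{14}\right) = 498 + 166 i \sqrt{14} \approx 498.0 + 621.12 i$)
$\frac{c}{W{\left(O \right)}} = \frac{498 + 166 i \sqrt{14}}{-116} = \left(498 + 166 i \sqrt{14}\right) \left(- \frac{1}{116}\right) = - \frac{249}{58} - \frac{83 i \sqrt{14}}{58}$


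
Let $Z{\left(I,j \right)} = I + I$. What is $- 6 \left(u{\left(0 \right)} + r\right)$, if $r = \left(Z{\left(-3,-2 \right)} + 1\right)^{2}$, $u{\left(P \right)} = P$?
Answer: $-150$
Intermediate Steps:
$Z{\left(I,j \right)} = 2 I$
$r = 25$ ($r = \left(2 \left(-3\right) + 1\right)^{2} = \left(-6 + 1\right)^{2} = \left(-5\right)^{2} = 25$)
$- 6 \left(u{\left(0 \right)} + r\right) = - 6 \left(0 + 25\right) = \left(-6\right) 25 = -150$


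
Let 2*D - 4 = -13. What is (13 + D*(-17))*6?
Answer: 537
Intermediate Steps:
D = -9/2 (D = 2 + (½)*(-13) = 2 - 13/2 = -9/2 ≈ -4.5000)
(13 + D*(-17))*6 = (13 - 9/2*(-17))*6 = (13 + 153/2)*6 = (179/2)*6 = 537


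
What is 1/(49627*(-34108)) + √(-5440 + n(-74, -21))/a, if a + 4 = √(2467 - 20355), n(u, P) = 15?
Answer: (-I - √1118 + 2115847145*√217)/(1692677716*(I + √1118)) ≈ 0.55021 - 0.016455*I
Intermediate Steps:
a = -4 + 4*I*√1118 (a = -4 + √(2467 - 20355) = -4 + √(-17888) = -4 + 4*I*√1118 ≈ -4.0 + 133.75*I)
1/(49627*(-34108)) + √(-5440 + n(-74, -21))/a = 1/(49627*(-34108)) + √(-5440 + 15)/(-4 + 4*I*√1118) = (1/49627)*(-1/34108) + √(-5425)/(-4 + 4*I*√1118) = -1/1692677716 + (5*I*√217)/(-4 + 4*I*√1118) = -1/1692677716 + 5*I*√217/(-4 + 4*I*√1118)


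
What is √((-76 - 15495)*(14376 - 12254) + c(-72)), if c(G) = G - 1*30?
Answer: 2*I*√8260441 ≈ 5748.2*I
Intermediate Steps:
c(G) = -30 + G (c(G) = G - 30 = -30 + G)
√((-76 - 15495)*(14376 - 12254) + c(-72)) = √((-76 - 15495)*(14376 - 12254) + (-30 - 72)) = √(-15571*2122 - 102) = √(-33041662 - 102) = √(-33041764) = 2*I*√8260441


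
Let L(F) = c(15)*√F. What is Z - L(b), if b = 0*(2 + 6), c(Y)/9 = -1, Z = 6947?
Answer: 6947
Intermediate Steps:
c(Y) = -9 (c(Y) = 9*(-1) = -9)
b = 0 (b = 0*8 = 0)
L(F) = -9*√F
Z - L(b) = 6947 - (-9)*√0 = 6947 - (-9)*0 = 6947 - 1*0 = 6947 + 0 = 6947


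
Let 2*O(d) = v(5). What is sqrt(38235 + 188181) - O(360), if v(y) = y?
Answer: -5/2 + 4*sqrt(14151) ≈ 473.33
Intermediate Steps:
O(d) = 5/2 (O(d) = (1/2)*5 = 5/2)
sqrt(38235 + 188181) - O(360) = sqrt(38235 + 188181) - 1*5/2 = sqrt(226416) - 5/2 = 4*sqrt(14151) - 5/2 = -5/2 + 4*sqrt(14151)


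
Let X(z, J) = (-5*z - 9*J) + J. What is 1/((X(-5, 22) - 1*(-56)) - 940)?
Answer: -1/1035 ≈ -0.00096618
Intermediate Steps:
X(z, J) = -8*J - 5*z (X(z, J) = (-9*J - 5*z) + J = -8*J - 5*z)
1/((X(-5, 22) - 1*(-56)) - 940) = 1/(((-8*22 - 5*(-5)) - 1*(-56)) - 940) = 1/(((-176 + 25) + 56) - 940) = 1/((-151 + 56) - 940) = 1/(-95 - 940) = 1/(-1035) = -1/1035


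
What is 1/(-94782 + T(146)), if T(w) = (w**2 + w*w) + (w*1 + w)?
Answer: -1/51858 ≈ -1.9283e-5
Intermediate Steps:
T(w) = 2*w + 2*w**2 (T(w) = (w**2 + w**2) + (w + w) = 2*w**2 + 2*w = 2*w + 2*w**2)
1/(-94782 + T(146)) = 1/(-94782 + 2*146*(1 + 146)) = 1/(-94782 + 2*146*147) = 1/(-94782 + 42924) = 1/(-51858) = -1/51858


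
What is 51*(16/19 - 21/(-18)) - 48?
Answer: 2069/38 ≈ 54.447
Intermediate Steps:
51*(16/19 - 21/(-18)) - 48 = 51*(16*(1/19) - 21*(-1/18)) - 48 = 51*(16/19 + 7/6) - 48 = 51*(229/114) - 48 = 3893/38 - 48 = 2069/38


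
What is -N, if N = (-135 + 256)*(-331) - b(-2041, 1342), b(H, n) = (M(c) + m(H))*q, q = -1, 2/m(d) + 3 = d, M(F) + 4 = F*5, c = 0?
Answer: 40936211/1022 ≈ 40055.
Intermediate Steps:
M(F) = -4 + 5*F (M(F) = -4 + F*5 = -4 + 5*F)
m(d) = 2/(-3 + d)
b(H, n) = 4 - 2/(-3 + H) (b(H, n) = ((-4 + 5*0) + 2/(-3 + H))*(-1) = ((-4 + 0) + 2/(-3 + H))*(-1) = (-4 + 2/(-3 + H))*(-1) = 4 - 2/(-3 + H))
N = -40936211/1022 (N = (-135 + 256)*(-331) - 2*(-7 + 2*(-2041))/(-3 - 2041) = 121*(-331) - 2*(-7 - 4082)/(-2044) = -40051 - 2*(-1)*(-4089)/2044 = -40051 - 1*4089/1022 = -40051 - 4089/1022 = -40936211/1022 ≈ -40055.)
-N = -1*(-40936211/1022) = 40936211/1022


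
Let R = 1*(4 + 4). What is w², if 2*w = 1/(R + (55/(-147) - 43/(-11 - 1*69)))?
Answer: 34574400/9216192001 ≈ 0.0037515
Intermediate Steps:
R = 8 (R = 1*8 = 8)
w = 5880/96001 (w = 1/(2*(8 + (55/(-147) - 43/(-11 - 1*69)))) = 1/(2*(8 + (55*(-1/147) - 43/(-11 - 69)))) = 1/(2*(8 + (-55/147 - 43/(-80)))) = 1/(2*(8 + (-55/147 - 43*(-1/80)))) = 1/(2*(8 + (-55/147 + 43/80))) = 1/(2*(8 + 1921/11760)) = 1/(2*(96001/11760)) = (½)*(11760/96001) = 5880/96001 ≈ 0.061249)
w² = (5880/96001)² = 34574400/9216192001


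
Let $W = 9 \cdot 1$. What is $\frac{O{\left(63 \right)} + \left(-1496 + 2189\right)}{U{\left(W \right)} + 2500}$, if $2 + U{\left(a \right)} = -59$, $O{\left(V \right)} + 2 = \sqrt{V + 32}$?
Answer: $\frac{691}{2439} + \frac{\sqrt{95}}{2439} \approx 0.28731$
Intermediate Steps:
$W = 9$
$O{\left(V \right)} = -2 + \sqrt{32 + V}$ ($O{\left(V \right)} = -2 + \sqrt{V + 32} = -2 + \sqrt{32 + V}$)
$U{\left(a \right)} = -61$ ($U{\left(a \right)} = -2 - 59 = -61$)
$\frac{O{\left(63 \right)} + \left(-1496 + 2189\right)}{U{\left(W \right)} + 2500} = \frac{\left(-2 + \sqrt{32 + 63}\right) + \left(-1496 + 2189\right)}{-61 + 2500} = \frac{\left(-2 + \sqrt{95}\right) + 693}{2439} = \left(691 + \sqrt{95}\right) \frac{1}{2439} = \frac{691}{2439} + \frac{\sqrt{95}}{2439}$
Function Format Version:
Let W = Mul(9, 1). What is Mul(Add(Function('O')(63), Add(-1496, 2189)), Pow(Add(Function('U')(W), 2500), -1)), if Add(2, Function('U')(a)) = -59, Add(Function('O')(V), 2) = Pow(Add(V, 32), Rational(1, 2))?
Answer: Add(Rational(691, 2439), Mul(Rational(1, 2439), Pow(95, Rational(1, 2)))) ≈ 0.28731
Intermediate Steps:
W = 9
Function('O')(V) = Add(-2, Pow(Add(32, V), Rational(1, 2))) (Function('O')(V) = Add(-2, Pow(Add(V, 32), Rational(1, 2))) = Add(-2, Pow(Add(32, V), Rational(1, 2))))
Function('U')(a) = -61 (Function('U')(a) = Add(-2, -59) = -61)
Mul(Add(Function('O')(63), Add(-1496, 2189)), Pow(Add(Function('U')(W), 2500), -1)) = Mul(Add(Add(-2, Pow(Add(32, 63), Rational(1, 2))), Add(-1496, 2189)), Pow(Add(-61, 2500), -1)) = Mul(Add(Add(-2, Pow(95, Rational(1, 2))), 693), Pow(2439, -1)) = Mul(Add(691, Pow(95, Rational(1, 2))), Rational(1, 2439)) = Add(Rational(691, 2439), Mul(Rational(1, 2439), Pow(95, Rational(1, 2))))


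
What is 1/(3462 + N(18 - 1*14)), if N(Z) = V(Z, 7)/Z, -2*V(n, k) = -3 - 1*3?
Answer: 4/13851 ≈ 0.00028879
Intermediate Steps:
V(n, k) = 3 (V(n, k) = -(-3 - 1*3)/2 = -(-3 - 3)/2 = -½*(-6) = 3)
N(Z) = 3/Z
1/(3462 + N(18 - 1*14)) = 1/(3462 + 3/(18 - 1*14)) = 1/(3462 + 3/(18 - 14)) = 1/(3462 + 3/4) = 1/(3462 + 3*(¼)) = 1/(3462 + ¾) = 1/(13851/4) = 4/13851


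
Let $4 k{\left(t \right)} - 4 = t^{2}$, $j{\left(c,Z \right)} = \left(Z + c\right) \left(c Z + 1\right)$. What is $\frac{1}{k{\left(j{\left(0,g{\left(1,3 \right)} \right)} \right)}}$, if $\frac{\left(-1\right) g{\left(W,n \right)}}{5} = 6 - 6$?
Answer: $1$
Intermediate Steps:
$g{\left(W,n \right)} = 0$ ($g{\left(W,n \right)} = - 5 \left(6 - 6\right) = \left(-5\right) 0 = 0$)
$j{\left(c,Z \right)} = \left(1 + Z c\right) \left(Z + c\right)$ ($j{\left(c,Z \right)} = \left(Z + c\right) \left(Z c + 1\right) = \left(Z + c\right) \left(1 + Z c\right) = \left(1 + Z c\right) \left(Z + c\right)$)
$k{\left(t \right)} = 1 + \frac{t^{2}}{4}$
$\frac{1}{k{\left(j{\left(0,g{\left(1,3 \right)} \right)} \right)}} = \frac{1}{1 + \frac{\left(0 + 0 + 0 \cdot 0^{2} + 0 \cdot 0^{2}\right)^{2}}{4}} = \frac{1}{1 + \frac{\left(0 + 0 + 0 \cdot 0 + 0 \cdot 0\right)^{2}}{4}} = \frac{1}{1 + \frac{\left(0 + 0 + 0 + 0\right)^{2}}{4}} = \frac{1}{1 + \frac{0^{2}}{4}} = \frac{1}{1 + \frac{1}{4} \cdot 0} = \frac{1}{1 + 0} = 1^{-1} = 1$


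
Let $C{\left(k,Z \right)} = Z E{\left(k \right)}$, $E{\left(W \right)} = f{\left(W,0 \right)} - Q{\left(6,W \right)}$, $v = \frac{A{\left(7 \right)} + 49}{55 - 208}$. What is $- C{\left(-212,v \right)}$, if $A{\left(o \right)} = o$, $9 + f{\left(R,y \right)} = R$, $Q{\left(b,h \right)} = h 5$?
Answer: $\frac{46984}{153} \approx 307.08$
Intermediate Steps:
$Q{\left(b,h \right)} = 5 h$
$f{\left(R,y \right)} = -9 + R$
$v = - \frac{56}{153}$ ($v = \frac{7 + 49}{55 - 208} = \frac{56}{-153} = 56 \left(- \frac{1}{153}\right) = - \frac{56}{153} \approx -0.36601$)
$E{\left(W \right)} = -9 - 4 W$ ($E{\left(W \right)} = \left(-9 + W\right) - 5 W = -9 - 4 W$)
$C{\left(k,Z \right)} = Z \left(-9 - 4 k\right)$
$- C{\left(-212,v \right)} = - \frac{\left(-1\right) \left(-56\right) \left(9 + 4 \left(-212\right)\right)}{153} = - \frac{\left(-1\right) \left(-56\right) \left(9 - 848\right)}{153} = - \frac{\left(-1\right) \left(-56\right) \left(-839\right)}{153} = \left(-1\right) \left(- \frac{46984}{153}\right) = \frac{46984}{153}$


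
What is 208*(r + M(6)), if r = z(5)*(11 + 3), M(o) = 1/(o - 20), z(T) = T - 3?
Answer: 40664/7 ≈ 5809.1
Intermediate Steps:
z(T) = -3 + T
M(o) = 1/(-20 + o)
r = 28 (r = (-3 + 5)*(11 + 3) = 2*14 = 28)
208*(r + M(6)) = 208*(28 + 1/(-20 + 6)) = 208*(28 + 1/(-14)) = 208*(28 - 1/14) = 208*(391/14) = 40664/7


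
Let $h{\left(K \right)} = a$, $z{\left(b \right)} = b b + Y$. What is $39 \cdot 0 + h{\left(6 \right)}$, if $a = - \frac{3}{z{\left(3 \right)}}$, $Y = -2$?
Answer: $- \frac{3}{7} \approx -0.42857$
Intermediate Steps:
$z{\left(b \right)} = -2 + b^{2}$ ($z{\left(b \right)} = b b - 2 = b^{2} - 2 = -2 + b^{2}$)
$a = - \frac{3}{7}$ ($a = - \frac{3}{-2 + 3^{2}} = - \frac{3}{-2 + 9} = - \frac{3}{7} \approx -0.42857$)
$h{\left(K \right)} = - \frac{3}{7}$
$39 \cdot 0 + h{\left(6 \right)} = 39 \cdot 0 - \frac{3}{7} = 0 - \frac{3}{7} = - \frac{3}{7}$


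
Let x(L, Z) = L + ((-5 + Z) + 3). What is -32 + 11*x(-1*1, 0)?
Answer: -65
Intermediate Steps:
x(L, Z) = -2 + L + Z (x(L, Z) = L + (-2 + Z) = -2 + L + Z)
-32 + 11*x(-1*1, 0) = -32 + 11*(-2 - 1*1 + 0) = -32 + 11*(-2 - 1 + 0) = -32 + 11*(-3) = -32 - 33 = -65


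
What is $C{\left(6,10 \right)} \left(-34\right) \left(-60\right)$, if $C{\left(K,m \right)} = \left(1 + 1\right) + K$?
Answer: $16320$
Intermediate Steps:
$C{\left(K,m \right)} = 2 + K$
$C{\left(6,10 \right)} \left(-34\right) \left(-60\right) = \left(2 + 6\right) \left(-34\right) \left(-60\right) = 8 \left(-34\right) \left(-60\right) = \left(-272\right) \left(-60\right) = 16320$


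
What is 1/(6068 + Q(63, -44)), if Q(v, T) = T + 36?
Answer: 1/6060 ≈ 0.00016502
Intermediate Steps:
Q(v, T) = 36 + T
1/(6068 + Q(63, -44)) = 1/(6068 + (36 - 44)) = 1/(6068 - 8) = 1/6060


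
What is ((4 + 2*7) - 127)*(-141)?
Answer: 15369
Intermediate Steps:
((4 + 2*7) - 127)*(-141) = ((4 + 14) - 127)*(-141) = (18 - 127)*(-141) = -109*(-141) = 15369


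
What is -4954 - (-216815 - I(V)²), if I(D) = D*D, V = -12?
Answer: 232597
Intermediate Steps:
I(D) = D²
-4954 - (-216815 - I(V)²) = -4954 - (-216815 - ((-12)²)²) = -4954 - (-216815 - 1*144²) = -4954 - (-216815 - 1*20736) = -4954 - (-216815 - 20736) = -4954 - 1*(-237551) = -4954 + 237551 = 232597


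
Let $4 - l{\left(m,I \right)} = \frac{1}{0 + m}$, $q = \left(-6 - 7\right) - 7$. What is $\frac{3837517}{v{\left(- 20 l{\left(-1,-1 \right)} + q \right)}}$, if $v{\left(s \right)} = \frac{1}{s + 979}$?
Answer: $3296427103$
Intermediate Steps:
$q = -20$ ($q = -13 - 7 = -20$)
$l{\left(m,I \right)} = 4 - \frac{1}{m}$ ($l{\left(m,I \right)} = 4 - \frac{1}{0 + m} = 4 - \frac{1}{m}$)
$v{\left(s \right)} = \frac{1}{979 + s}$
$\frac{3837517}{v{\left(- 20 l{\left(-1,-1 \right)} + q \right)}} = \frac{3837517}{\frac{1}{979 - \left(20 + 20 \left(4 - \frac{1}{-1}\right)\right)}} = \frac{3837517}{\frac{1}{979 - \left(20 + 20 \left(4 - -1\right)\right)}} = \frac{3837517}{\frac{1}{979 - \left(20 + 20 \left(4 + 1\right)\right)}} = \frac{3837517}{\frac{1}{979 - 120}} = \frac{3837517}{\frac{1}{859}} = 3837517 \frac{1}{\frac{1}{859}} = 3837517 \cdot 859 = 3296427103$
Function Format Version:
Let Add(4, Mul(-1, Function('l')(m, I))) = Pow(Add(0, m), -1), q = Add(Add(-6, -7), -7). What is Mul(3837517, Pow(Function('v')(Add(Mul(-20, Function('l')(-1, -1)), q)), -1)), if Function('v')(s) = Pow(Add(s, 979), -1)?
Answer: 3296427103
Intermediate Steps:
q = -20 (q = Add(-13, -7) = -20)
Function('l')(m, I) = Add(4, Mul(-1, Pow(m, -1))) (Function('l')(m, I) = Add(4, Mul(-1, Pow(Add(0, m), -1))) = Add(4, Mul(-1, Pow(m, -1))))
Function('v')(s) = Pow(Add(979, s), -1)
Mul(3837517, Pow(Function('v')(Add(Mul(-20, Function('l')(-1, -1)), q)), -1)) = Mul(3837517, Pow(Pow(Add(979, Add(Mul(-20, Add(4, Mul(-1, Pow(-1, -1)))), -20)), -1), -1)) = Mul(3837517, Pow(Pow(Add(979, Add(Mul(-20, Add(4, Mul(-1, -1))), -20)), -1), -1)) = Mul(3837517, Pow(Pow(Add(979, Add(Mul(-20, Add(4, 1)), -20)), -1), -1)) = Mul(3837517, Pow(Pow(Add(979, Add(Mul(-20, 5), -20)), -1), -1)) = Mul(3837517, Pow(Pow(Add(979, Add(-100, -20)), -1), -1)) = Mul(3837517, Pow(Pow(Add(979, -120), -1), -1)) = Mul(3837517, Pow(Pow(859, -1), -1)) = Mul(3837517, Pow(Rational(1, 859), -1)) = Mul(3837517, 859) = 3296427103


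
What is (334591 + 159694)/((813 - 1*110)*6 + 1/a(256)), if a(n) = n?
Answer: 126536960/1079809 ≈ 117.18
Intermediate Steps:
(334591 + 159694)/((813 - 1*110)*6 + 1/a(256)) = (334591 + 159694)/((813 - 1*110)*6 + 1/256) = 494285/((813 - 110)*6 + 1/256) = 494285/(703*6 + 1/256) = 494285/(4218 + 1/256) = 494285/(1079809/256) = 494285*(256/1079809) = 126536960/1079809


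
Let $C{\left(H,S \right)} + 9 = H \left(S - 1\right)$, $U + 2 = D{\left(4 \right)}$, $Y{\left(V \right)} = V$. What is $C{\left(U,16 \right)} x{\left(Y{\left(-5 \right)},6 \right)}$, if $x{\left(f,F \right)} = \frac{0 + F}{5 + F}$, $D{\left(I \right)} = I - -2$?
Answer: $\frac{306}{11} \approx 27.818$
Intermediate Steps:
$D{\left(I \right)} = 2 + I$ ($D{\left(I \right)} = I + 2 = 2 + I$)
$x{\left(f,F \right)} = \frac{F}{5 + F}$
$U = 4$ ($U = -2 + \left(2 + 4\right) = -2 + 6 = 4$)
$C{\left(H,S \right)} = -9 + H \left(-1 + S\right)$ ($C{\left(H,S \right)} = -9 + H \left(S - 1\right) = -9 + H \left(-1 + S\right)$)
$C{\left(U,16 \right)} x{\left(Y{\left(-5 \right)},6 \right)} = \left(-9 - 4 + 4 \cdot 16\right) \frac{6}{5 + 6} = \left(-9 - 4 + 64\right) \frac{6}{11} = 51 \cdot 6 \cdot \frac{1}{11} = 51 \cdot \frac{6}{11} = \frac{306}{11}$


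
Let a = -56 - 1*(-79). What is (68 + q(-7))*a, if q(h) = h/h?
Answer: 1587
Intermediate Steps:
a = 23 (a = -56 + 79 = 23)
q(h) = 1
(68 + q(-7))*a = (68 + 1)*23 = 69*23 = 1587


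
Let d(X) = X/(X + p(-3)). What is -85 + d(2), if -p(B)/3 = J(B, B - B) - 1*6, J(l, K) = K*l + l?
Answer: -2463/29 ≈ -84.931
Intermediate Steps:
J(l, K) = l + K*l
p(B) = 18 - 3*B (p(B) = -3*(B*(1 + (B - B)) - 1*6) = -3*(B*(1 + 0) - 6) = -3*(B*1 - 6) = -3*(B - 6) = -3*(-6 + B) = 18 - 3*B)
d(X) = X/(27 + X) (d(X) = X/(X + (18 - 3*(-3))) = X/(X + (18 + 9)) = X/(X + 27) = X/(27 + X))
-85 + d(2) = -85 + 2/(27 + 2) = -85 + 2/29 = -2463/29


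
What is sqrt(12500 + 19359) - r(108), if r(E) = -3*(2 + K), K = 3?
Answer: 15 + sqrt(31859) ≈ 193.49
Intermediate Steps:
r(E) = -15 (r(E) = -3*(2 + 3) = -3*5 = -15)
sqrt(12500 + 19359) - r(108) = sqrt(12500 + 19359) - 1*(-15) = sqrt(31859) + 15 = 15 + sqrt(31859)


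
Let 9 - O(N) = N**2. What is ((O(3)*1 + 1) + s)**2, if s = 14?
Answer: 225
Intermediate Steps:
O(N) = 9 - N**2
((O(3)*1 + 1) + s)**2 = (((9 - 1*3**2)*1 + 1) + 14)**2 = (((9 - 1*9)*1 + 1) + 14)**2 = (((9 - 9)*1 + 1) + 14)**2 = ((0*1 + 1) + 14)**2 = ((0 + 1) + 14)**2 = (1 + 14)**2 = 15**2 = 225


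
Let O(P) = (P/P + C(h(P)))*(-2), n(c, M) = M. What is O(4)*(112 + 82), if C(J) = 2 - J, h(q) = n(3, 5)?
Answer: 776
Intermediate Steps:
h(q) = 5
O(P) = 4 (O(P) = (P/P + (2 - 1*5))*(-2) = (1 + (2 - 5))*(-2) = (1 - 3)*(-2) = -2*(-2) = 4)
O(4)*(112 + 82) = 4*(112 + 82) = 4*194 = 776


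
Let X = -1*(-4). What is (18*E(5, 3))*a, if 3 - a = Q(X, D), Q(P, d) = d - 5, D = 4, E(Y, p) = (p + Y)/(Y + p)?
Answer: 72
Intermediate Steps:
E(Y, p) = 1 (E(Y, p) = (Y + p)/(Y + p) = 1)
X = 4
Q(P, d) = -5 + d
a = 4 (a = 3 - (-5 + 4) = 3 - 1*(-1) = 3 + 1 = 4)
(18*E(5, 3))*a = (18*1)*4 = 18*4 = 72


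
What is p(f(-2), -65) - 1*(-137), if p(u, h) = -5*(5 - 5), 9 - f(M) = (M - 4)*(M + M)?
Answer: 137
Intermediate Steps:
f(M) = 9 - 2*M*(-4 + M) (f(M) = 9 - (M - 4)*(M + M) = 9 - (-4 + M)*2*M = 9 - 2*M*(-4 + M))
p(u, h) = 0 (p(u, h) = -5*0 = 0)
p(f(-2), -65) - 1*(-137) = 0 - 1*(-137) = 0 + 137 = 137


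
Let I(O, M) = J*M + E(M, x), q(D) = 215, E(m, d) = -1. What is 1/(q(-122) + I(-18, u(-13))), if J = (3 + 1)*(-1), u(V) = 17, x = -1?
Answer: 1/146 ≈ 0.0068493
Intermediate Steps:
J = -4 (J = 4*(-1) = -4)
I(O, M) = -1 - 4*M (I(O, M) = -4*M - 1 = -1 - 4*M)
1/(q(-122) + I(-18, u(-13))) = 1/(215 + (-1 - 4*17)) = 1/(215 + (-1 - 68)) = 1/(215 - 69) = 1/146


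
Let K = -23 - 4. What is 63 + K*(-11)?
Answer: 360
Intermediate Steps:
K = -27
63 + K*(-11) = 63 - 27*(-11) = 63 + 297 = 360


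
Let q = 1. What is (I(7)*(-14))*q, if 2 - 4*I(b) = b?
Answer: 35/2 ≈ 17.500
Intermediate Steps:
I(b) = ½ - b/4
(I(7)*(-14))*q = ((½ - ¼*7)*(-14))*1 = ((½ - 7/4)*(-14))*1 = -5/4*(-14)*1 = (35/2)*1 = 35/2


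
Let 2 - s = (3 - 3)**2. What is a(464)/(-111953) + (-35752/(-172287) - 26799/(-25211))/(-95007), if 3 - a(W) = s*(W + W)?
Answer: 764051404905877142/46199143252522116747 ≈ 0.016538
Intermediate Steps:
s = 2 (s = 2 - (3 - 3)**2 = 2 - 1*0**2 = 2 - 1*0 = 2 + 0 = 2)
a(W) = 3 - 4*W (a(W) = 3 - 2*(W + W) = 3 - 2*2*W = 3 - 4*W)
a(464)/(-111953) + (-35752/(-172287) - 26799/(-25211))/(-95007) = (3 - 4*464)/(-111953) + (-35752/(-172287) - 26799/(-25211))/(-95007) = (3 - 1856)*(-1/111953) + (-35752*(-1/172287) - 26799*(-1/25211))*(-1/95007) = -1853*(-1/111953) + (35752/172287 + 26799/25211)*(-1/95007) = 1853/111953 + (5518462985/4343527557)*(-1/95007) = 1853/111953 - 5518462985/412665522607899 = 764051404905877142/46199143252522116747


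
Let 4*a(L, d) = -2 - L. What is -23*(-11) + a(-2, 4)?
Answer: 253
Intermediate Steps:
a(L, d) = -½ - L/4 (a(L, d) = (-2 - L)/4 = -½ - L/4)
-23*(-11) + a(-2, 4) = -23*(-11) + (-½ - ¼*(-2)) = 253 + (-½ + ½) = 253 + 0 = 253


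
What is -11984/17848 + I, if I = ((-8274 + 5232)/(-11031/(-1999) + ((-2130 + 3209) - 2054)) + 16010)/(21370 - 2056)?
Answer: 2194112290945/13917876392466 ≈ 0.15765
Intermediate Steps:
I = 5172227483/6238402686 (I = (-3042/(-11031*(-1/1999) + (1079 - 2054)) + 16010)/19314 = (-3042/(11031/1999 - 975) + 16010)*(1/19314) = (-3042/(-1937994/1999) + 16010)*(1/19314) = (-3042*(-1999/1937994) + 16010)*(1/19314) = (1013493/322999 + 16010)*(1/19314) = (5172227483/322999)*(1/19314) = 5172227483/6238402686 ≈ 0.82909)
-11984/17848 + I = -11984/17848 + 5172227483/6238402686 = -11984*1/17848 + 5172227483/6238402686 = -1498/2231 + 5172227483/6238402686 = 2194112290945/13917876392466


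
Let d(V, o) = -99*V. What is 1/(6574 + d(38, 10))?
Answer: 1/2812 ≈ 0.00035562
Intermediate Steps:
1/(6574 + d(38, 10)) = 1/(6574 - 99*38) = 1/(6574 - 3762) = 1/2812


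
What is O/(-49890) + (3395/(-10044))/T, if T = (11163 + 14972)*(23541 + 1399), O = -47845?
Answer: 2088194546569103/2177448552297360 ≈ 0.95901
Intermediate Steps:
T = 651806900 (T = 26135*24940 = 651806900)
O/(-49890) + (3395/(-10044))/T = -47845/(-49890) + (3395/(-10044))/651806900 = -47845*(-1/49890) + (3395*(-1/10044))*(1/651806900) = 9569/9978 - 3395/10044*1/651806900 = 9569/9978 - 679/1309349700720 = 2088194546569103/2177448552297360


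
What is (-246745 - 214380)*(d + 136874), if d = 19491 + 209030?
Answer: -168492769375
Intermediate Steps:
d = 228521
(-246745 - 214380)*(d + 136874) = (-246745 - 214380)*(228521 + 136874) = -461125*365395 = -168492769375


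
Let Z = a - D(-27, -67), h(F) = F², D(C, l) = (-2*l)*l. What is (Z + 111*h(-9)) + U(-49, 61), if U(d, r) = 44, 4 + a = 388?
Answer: 18397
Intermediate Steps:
D(C, l) = -2*l²
a = 384 (a = -4 + 388 = 384)
Z = 9362 (Z = 384 - (-2)*(-67)² = 384 - (-2)*4489 = 384 - 1*(-8978) = 384 + 8978 = 9362)
(Z + 111*h(-9)) + U(-49, 61) = (9362 + 111*(-9)²) + 44 = (9362 + 111*81) + 44 = (9362 + 8991) + 44 = 18353 + 44 = 18397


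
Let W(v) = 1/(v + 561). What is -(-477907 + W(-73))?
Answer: 233218615/488 ≈ 4.7791e+5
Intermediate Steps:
W(v) = 1/(561 + v)
-(-477907 + W(-73)) = -(-477907 + 1/(561 - 73)) = -(-477907 + 1/488) = -1*(-233218615/488) = 233218615/488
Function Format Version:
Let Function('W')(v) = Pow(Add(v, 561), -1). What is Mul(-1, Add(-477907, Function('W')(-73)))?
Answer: Rational(233218615, 488) ≈ 4.7791e+5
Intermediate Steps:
Function('W')(v) = Pow(Add(561, v), -1)
Mul(-1, Add(-477907, Function('W')(-73))) = Mul(-1, Add(-477907, Pow(Add(561, -73), -1))) = Mul(-1, Add(-477907, Pow(488, -1))) = Mul(-1, Add(-477907, Rational(1, 488))) = Mul(-1, Rational(-233218615, 488)) = Rational(233218615, 488)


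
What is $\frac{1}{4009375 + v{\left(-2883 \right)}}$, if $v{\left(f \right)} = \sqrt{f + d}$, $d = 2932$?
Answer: $\frac{1}{4009382} \approx 2.4941 \cdot 10^{-7}$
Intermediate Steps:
$v{\left(f \right)} = \sqrt{2932 + f}$ ($v{\left(f \right)} = \sqrt{f + 2932} = \sqrt{2932 + f}$)
$\frac{1}{4009375 + v{\left(-2883 \right)}} = \frac{1}{4009375 + \sqrt{2932 - 2883}} = \frac{1}{4009375 + \sqrt{49}} = \frac{1}{4009375 + 7} = \frac{1}{4009382}$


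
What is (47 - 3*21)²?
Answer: 256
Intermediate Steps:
(47 - 3*21)² = (47 - 63)² = (-16)² = 256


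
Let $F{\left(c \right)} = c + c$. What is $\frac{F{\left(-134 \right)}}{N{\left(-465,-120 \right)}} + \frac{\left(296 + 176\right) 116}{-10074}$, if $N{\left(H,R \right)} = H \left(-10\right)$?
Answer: $- \frac{21441386}{3903675} \approx -5.4926$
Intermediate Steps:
$F{\left(c \right)} = 2 c$
$N{\left(H,R \right)} = - 10 H$
$\frac{F{\left(-134 \right)}}{N{\left(-465,-120 \right)}} + \frac{\left(296 + 176\right) 116}{-10074} = \frac{2 \left(-134\right)}{\left(-10\right) \left(-465\right)} + \frac{\left(296 + 176\right) 116}{-10074} = - \frac{268}{4650} + 472 \cdot 116 \left(- \frac{1}{10074}\right) = \left(-268\right) \frac{1}{4650} + 54752 \left(- \frac{1}{10074}\right) = - \frac{134}{2325} - \frac{27376}{5037} = - \frac{21441386}{3903675}$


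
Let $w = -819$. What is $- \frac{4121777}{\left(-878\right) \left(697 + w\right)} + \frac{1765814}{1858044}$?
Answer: $- \frac{1867324022941}{49756560276} \approx -37.529$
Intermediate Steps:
$- \frac{4121777}{\left(-878\right) \left(697 + w\right)} + \frac{1765814}{1858044} = - \frac{4121777}{\left(-878\right) \left(697 - 819\right)} + \frac{1765814}{1858044} = - \frac{4121777}{\left(-878\right) \left(-122\right)} + 1765814 \cdot \frac{1}{1858044} = - \frac{4121777}{107116} + \frac{882907}{929022} = - \frac{1867324022941}{49756560276}$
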